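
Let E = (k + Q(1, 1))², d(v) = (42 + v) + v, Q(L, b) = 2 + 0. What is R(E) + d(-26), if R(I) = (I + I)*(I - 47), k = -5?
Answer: -694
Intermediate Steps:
Q(L, b) = 2
d(v) = 42 + 2*v
E = 9 (E = (-5 + 2)² = (-3)² = 9)
R(I) = 2*I*(-47 + I) (R(I) = (2*I)*(-47 + I) = 2*I*(-47 + I))
R(E) + d(-26) = 2*9*(-47 + 9) + (42 + 2*(-26)) = 2*9*(-38) + (42 - 52) = -684 - 10 = -694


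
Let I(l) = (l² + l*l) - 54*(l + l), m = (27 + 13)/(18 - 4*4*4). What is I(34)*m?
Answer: 27200/23 ≈ 1182.6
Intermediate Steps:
m = -20/23 (m = 40/(18 - 16*4) = 40/(18 - 64) = 40/(-46) = 40*(-1/46) = -20/23 ≈ -0.86957)
I(l) = -108*l + 2*l² (I(l) = (l² + l²) - 108*l = 2*l² - 108*l = -108*l + 2*l²)
I(34)*m = (2*34*(-54 + 34))*(-20/23) = (2*34*(-20))*(-20/23) = -1360*(-20/23) = 27200/23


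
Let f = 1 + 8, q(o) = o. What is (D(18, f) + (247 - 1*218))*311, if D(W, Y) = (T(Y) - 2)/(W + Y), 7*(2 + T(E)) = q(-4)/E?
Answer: 15261703/1701 ≈ 8972.2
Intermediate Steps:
f = 9
T(E) = -2 - 4/(7*E) (T(E) = -2 + (-4/E)/7 = -2 - 4/(7*E))
D(W, Y) = (-4 - 4/(7*Y))/(W + Y) (D(W, Y) = ((-2 - 4/(7*Y)) - 2)/(W + Y) = (-4 - 4/(7*Y))/(W + Y))
(D(18, f) + (247 - 1*218))*311 = ((4/7)*(-1 - 7*9)/(9*(18 + 9)) + (247 - 1*218))*311 = ((4/7)*(1/9)*(-1 - 63)/27 + (247 - 218))*311 = ((4/7)*(1/9)*(1/27)*(-64) + 29)*311 = (-256/1701 + 29)*311 = (49073/1701)*311 = 15261703/1701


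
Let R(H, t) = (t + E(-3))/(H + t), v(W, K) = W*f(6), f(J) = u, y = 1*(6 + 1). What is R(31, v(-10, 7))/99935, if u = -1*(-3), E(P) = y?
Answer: -1/4345 ≈ -0.00023015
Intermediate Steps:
y = 7 (y = 1*7 = 7)
E(P) = 7
u = 3
f(J) = 3
v(W, K) = 3*W (v(W, K) = W*3 = 3*W)
R(H, t) = (7 + t)/(H + t) (R(H, t) = (t + 7)/(H + t) = (7 + t)/(H + t))
R(31, v(-10, 7))/99935 = ((7 + 3*(-10))/(31 + 3*(-10)))/99935 = ((7 - 30)/(31 - 30))*(1/99935) = (-23/1)*(1/99935) = (1*(-23))*(1/99935) = -23*1/99935 = -1/4345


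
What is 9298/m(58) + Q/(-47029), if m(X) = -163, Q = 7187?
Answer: -438447123/7665727 ≈ -57.196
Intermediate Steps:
9298/m(58) + Q/(-47029) = 9298/(-163) + 7187/(-47029) = 9298*(-1/163) + 7187*(-1/47029) = -9298/163 - 7187/47029 = -438447123/7665727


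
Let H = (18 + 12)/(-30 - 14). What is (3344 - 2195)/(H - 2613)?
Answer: -8426/19167 ≈ -0.43961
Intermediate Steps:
H = -15/22 (H = 30/(-44) = 30*(-1/44) = -15/22 ≈ -0.68182)
(3344 - 2195)/(H - 2613) = (3344 - 2195)/(-15/22 - 2613) = 1149/(-57501/22) = 1149*(-22/57501) = -8426/19167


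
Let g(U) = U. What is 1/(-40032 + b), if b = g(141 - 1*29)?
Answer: -1/39920 ≈ -2.5050e-5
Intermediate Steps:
b = 112 (b = 141 - 1*29 = 141 - 29 = 112)
1/(-40032 + b) = 1/(-40032 + 112) = 1/(-39920) = -1/39920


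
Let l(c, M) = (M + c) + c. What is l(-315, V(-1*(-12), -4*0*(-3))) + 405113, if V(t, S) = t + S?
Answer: 404495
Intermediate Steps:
V(t, S) = S + t
l(c, M) = M + 2*c
l(-315, V(-1*(-12), -4*0*(-3))) + 405113 = ((-4*0*(-3) - 1*(-12)) + 2*(-315)) + 405113 = ((0*(-3) + 12) - 630) + 405113 = ((0 + 12) - 630) + 405113 = (12 - 630) + 405113 = -618 + 405113 = 404495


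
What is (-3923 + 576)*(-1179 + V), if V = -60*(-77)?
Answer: -11517027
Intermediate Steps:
V = 4620
(-3923 + 576)*(-1179 + V) = (-3923 + 576)*(-1179 + 4620) = -3347*3441 = -11517027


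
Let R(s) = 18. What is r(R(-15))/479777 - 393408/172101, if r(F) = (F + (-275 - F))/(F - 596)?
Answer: -36365453420491/15908506217902 ≈ -2.2859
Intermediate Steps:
r(F) = -275/(-596 + F)
r(R(-15))/479777 - 393408/172101 = -275/(-596 + 18)/479777 - 393408/172101 = -275/(-578)*(1/479777) - 393408*1/172101 = -275*(-1/578)*(1/479777) - 131136/57367 = (275/578)*(1/479777) - 131136/57367 = 275/277311106 - 131136/57367 = -36365453420491/15908506217902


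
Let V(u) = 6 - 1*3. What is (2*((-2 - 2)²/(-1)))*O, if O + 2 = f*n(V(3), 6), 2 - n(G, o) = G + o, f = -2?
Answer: -384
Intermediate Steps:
V(u) = 3 (V(u) = 6 - 3 = 3)
n(G, o) = 2 - G - o (n(G, o) = 2 - (G + o) = 2 + (-G - o) = 2 - G - o)
O = 12 (O = -2 - 2*(2 - 1*3 - 1*6) = -2 - 2*(2 - 3 - 6) = -2 - 2*(-7) = -2 + 14 = 12)
(2*((-2 - 2)²/(-1)))*O = (2*((-2 - 2)²/(-1)))*12 = (2*((-4)²*(-1)))*12 = (2*(16*(-1)))*12 = (2*(-16))*12 = -32*12 = -384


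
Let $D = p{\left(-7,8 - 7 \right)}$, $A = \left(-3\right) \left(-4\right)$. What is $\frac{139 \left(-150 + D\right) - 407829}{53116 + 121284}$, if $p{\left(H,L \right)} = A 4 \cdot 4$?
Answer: $- \frac{401991}{174400} \approx -2.305$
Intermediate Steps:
$A = 12$
$p{\left(H,L \right)} = 192$ ($p{\left(H,L \right)} = 12 \cdot 4 \cdot 4 = 48 \cdot 4 = 192$)
$D = 192$
$\frac{139 \left(-150 + D\right) - 407829}{53116 + 121284} = \frac{139 \left(-150 + 192\right) - 407829}{53116 + 121284} = \frac{139 \cdot 42 - 407829}{174400} = \left(5838 - 407829\right) \frac{1}{174400} = \left(-401991\right) \frac{1}{174400} = - \frac{401991}{174400}$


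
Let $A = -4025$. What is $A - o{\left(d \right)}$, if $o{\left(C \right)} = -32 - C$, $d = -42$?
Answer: $-4035$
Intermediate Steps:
$A - o{\left(d \right)} = -4025 - \left(-32 - -42\right) = -4025 - \left(-32 + 42\right) = -4025 - 10 = -4035$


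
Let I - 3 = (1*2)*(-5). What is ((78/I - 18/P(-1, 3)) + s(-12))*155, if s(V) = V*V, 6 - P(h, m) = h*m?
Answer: 141980/7 ≈ 20283.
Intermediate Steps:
P(h, m) = 6 - h*m
I = -7 (I = 3 + (1*2)*(-5) = 3 + 2*(-5) = 3 - 10 = -7)
s(V) = V²
((78/I - 18/P(-1, 3)) + s(-12))*155 = ((78/(-7) - 18/(6 - 1*(-1)*3)) + (-12)²)*155 = ((78*(-⅐) - 18/(6 + 3)) + 144)*155 = ((-78/7 - 18/9) + 144)*155 = ((-78/7 - 18*⅑) + 144)*155 = ((-78/7 - 2) + 144)*155 = (-92/7 + 144)*155 = (916/7)*155 = 141980/7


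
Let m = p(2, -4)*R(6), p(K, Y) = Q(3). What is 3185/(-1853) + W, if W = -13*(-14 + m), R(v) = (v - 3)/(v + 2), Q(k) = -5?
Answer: 3033823/14824 ≈ 204.66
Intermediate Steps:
p(K, Y) = -5
R(v) = (-3 + v)/(2 + v)
m = -15/8 (m = -5*(-3 + 6)/(2 + 6) = -5*3/8 = -15/8 ≈ -1.8750)
W = 1651/8 (W = -13*(-14 - 15/8) = -13*(-127/8) = 1651/8 ≈ 206.38)
3185/(-1853) + W = 3185/(-1853) + 1651/8 = 3185*(-1/1853) + 1651/8 = -3185/1853 + 1651/8 = 3033823/14824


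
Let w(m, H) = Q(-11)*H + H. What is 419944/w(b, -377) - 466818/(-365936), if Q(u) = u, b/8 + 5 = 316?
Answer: 38858132861/344894680 ≈ 112.67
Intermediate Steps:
b = 2488 (b = -40 + 8*316 = -40 + 2528 = 2488)
w(m, H) = -10*H (w(m, H) = -11*H + H = -10*H)
419944/w(b, -377) - 466818/(-365936) = 419944/((-10*(-377))) - 466818/(-365936) = 419944/3770 - 466818*(-1/365936) = 419944*(1/3770) + 233409/182968 = 209972/1885 + 233409/182968 = 38858132861/344894680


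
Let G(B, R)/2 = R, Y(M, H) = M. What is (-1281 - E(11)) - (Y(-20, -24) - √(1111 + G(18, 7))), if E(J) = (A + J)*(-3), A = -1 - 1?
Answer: -1234 + 15*√5 ≈ -1200.5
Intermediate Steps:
A = -2
G(B, R) = 2*R
E(J) = 6 - 3*J (E(J) = (-2 + J)*(-3) = 6 - 3*J)
(-1281 - E(11)) - (Y(-20, -24) - √(1111 + G(18, 7))) = (-1281 - (6 - 3*11)) - (-20 - √(1111 + 2*7)) = (-1281 - (6 - 33)) - (-20 - √(1111 + 14)) = (-1281 - 1*(-27)) - (-20 - √1125) = (-1281 + 27) - (-20 - 15*√5) = -1254 - (-20 - 15*√5) = -1254 + (20 + 15*√5) = -1234 + 15*√5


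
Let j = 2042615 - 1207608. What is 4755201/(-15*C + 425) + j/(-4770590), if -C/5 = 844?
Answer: 4526380703503/60801169550 ≈ 74.446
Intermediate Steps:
C = -4220 (C = -5*844 = -4220)
j = 835007
4755201/(-15*C + 425) + j/(-4770590) = 4755201/(-15*(-4220) + 425) + 835007/(-4770590) = 4755201/(63300 + 425) + 835007*(-1/4770590) = 4755201/63725 - 835007/4770590 = 4526380703503/60801169550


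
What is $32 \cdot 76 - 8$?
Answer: $2424$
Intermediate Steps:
$32 \cdot 76 - 8 = 2432 - 8 = 2424$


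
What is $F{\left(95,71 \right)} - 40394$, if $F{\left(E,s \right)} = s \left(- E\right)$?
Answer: $-47139$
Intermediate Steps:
$F{\left(E,s \right)} = - E s$
$F{\left(95,71 \right)} - 40394 = \left(-1\right) 95 \cdot 71 - 40394 = -6745 - 40394 = -47139$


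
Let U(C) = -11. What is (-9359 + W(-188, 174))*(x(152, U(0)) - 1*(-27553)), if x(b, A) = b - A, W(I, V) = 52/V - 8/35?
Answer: -789848932756/3045 ≈ -2.5939e+8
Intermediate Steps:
W(I, V) = -8/35 + 52/V (W(I, V) = 52/V - 8*1/35 = 52/V - 8/35 = -8/35 + 52/V)
(-9359 + W(-188, 174))*(x(152, U(0)) - 1*(-27553)) = (-9359 + (-8/35 + 52/174))*((152 - 1*(-11)) - 1*(-27553)) = (-9359 + (-8/35 + 52*(1/174)))*((152 + 11) + 27553) = (-9359 + (-8/35 + 26/87))*(163 + 27553) = (-9359 + 214/3045)*27716 = -28497941/3045*27716 = -789848932756/3045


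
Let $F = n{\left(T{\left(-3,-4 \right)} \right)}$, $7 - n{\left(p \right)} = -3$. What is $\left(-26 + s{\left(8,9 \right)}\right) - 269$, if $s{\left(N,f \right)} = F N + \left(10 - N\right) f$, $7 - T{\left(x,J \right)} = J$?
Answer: $-197$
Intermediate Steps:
$T{\left(x,J \right)} = 7 - J$
$n{\left(p \right)} = 10$ ($n{\left(p \right)} = 7 - -3 = 7 + 3 = 10$)
$F = 10$
$s{\left(N,f \right)} = 10 N + f \left(10 - N\right)$ ($s{\left(N,f \right)} = 10 N + \left(10 - N\right) f = 10 N + f \left(10 - N\right)$)
$\left(-26 + s{\left(8,9 \right)}\right) - 269 = \left(-26 + \left(10 \cdot 8 + 10 \cdot 9 - 8 \cdot 9\right)\right) - 269 = \left(-26 + \left(80 + 90 - 72\right)\right) - 269 = \left(-26 + 98\right) - 269 = 72 - 269 = -197$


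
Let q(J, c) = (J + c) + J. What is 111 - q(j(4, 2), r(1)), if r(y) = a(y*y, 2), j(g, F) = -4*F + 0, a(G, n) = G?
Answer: 126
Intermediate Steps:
j(g, F) = -4*F
r(y) = y² (r(y) = y*y = y²)
q(J, c) = c + 2*J
111 - q(j(4, 2), r(1)) = 111 - (1² + 2*(-4*2)) = 111 - (1 + 2*(-8)) = 111 - (1 - 16) = 111 - 1*(-15) = 111 + 15 = 126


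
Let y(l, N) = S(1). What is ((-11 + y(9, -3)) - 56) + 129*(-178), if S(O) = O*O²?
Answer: -23028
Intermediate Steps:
S(O) = O³
y(l, N) = 1 (y(l, N) = 1³ = 1)
((-11 + y(9, -3)) - 56) + 129*(-178) = ((-11 + 1) - 56) + 129*(-178) = (-10 - 56) - 22962 = -66 - 22962 = -23028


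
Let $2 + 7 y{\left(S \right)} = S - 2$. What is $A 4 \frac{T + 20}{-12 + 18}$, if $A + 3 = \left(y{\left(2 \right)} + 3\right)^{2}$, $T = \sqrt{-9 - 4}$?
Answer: $\frac{8560}{147} + \frac{428 i \sqrt{13}}{147} \approx 58.231 + 10.498 i$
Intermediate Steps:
$T = i \sqrt{13}$ ($T = \sqrt{-13} = i \sqrt{13} \approx 3.6056 i$)
$y{\left(S \right)} = - \frac{4}{7} + \frac{S}{7}$ ($y{\left(S \right)} = - \frac{2}{7} + \frac{S - 2}{7} = - \frac{2}{7} + \frac{-2 + S}{7} = - \frac{2}{7} + \left(- \frac{2}{7} + \frac{S}{7}\right) = - \frac{4}{7} + \frac{S}{7}$)
$A = \frac{214}{49}$ ($A = -3 + \left(\left(- \frac{4}{7} + \frac{1}{7} \cdot 2\right) + 3\right)^{2} = -3 + \left(\left(- \frac{4}{7} + \frac{2}{7}\right) + 3\right)^{2} = -3 + \left(- \frac{2}{7} + 3\right)^{2} = -3 + \left(\frac{19}{7}\right)^{2} = -3 + \frac{361}{49} = \frac{214}{49} \approx 4.3673$)
$A 4 \frac{T + 20}{-12 + 18} = \frac{214}{49} \cdot 4 \frac{i \sqrt{13} + 20}{-12 + 18} = \frac{856 \frac{20 + i \sqrt{13}}{6}}{49} = \frac{856 \left(20 + i \sqrt{13}\right) \frac{1}{6}}{49} = \frac{856 \left(\frac{10}{3} + \frac{i \sqrt{13}}{6}\right)}{49} = \frac{8560}{147} + \frac{428 i \sqrt{13}}{147}$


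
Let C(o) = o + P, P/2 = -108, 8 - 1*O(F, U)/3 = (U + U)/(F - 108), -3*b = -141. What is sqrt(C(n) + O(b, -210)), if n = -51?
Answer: 3*I*sqrt(109007)/61 ≈ 16.237*I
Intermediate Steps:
b = 47 (b = -1/3*(-141) = 47)
O(F, U) = 24 - 6*U/(-108 + F) (O(F, U) = 24 - 3*(U + U)/(F - 108) = 24 - 3*2*U/(-108 + F) = 24 - 6*U/(-108 + F))
P = -216 (P = 2*(-108) = -216)
C(o) = -216 + o (C(o) = o - 216 = -216 + o)
sqrt(C(n) + O(b, -210)) = sqrt((-216 - 51) + 6*(-432 - 1*(-210) + 4*47)/(-108 + 47)) = sqrt(-267 + 6*(-432 + 210 + 188)/(-61)) = sqrt(-267 + 6*(-1/61)*(-34)) = sqrt(-267 + 204/61) = sqrt(-16083/61) = 3*I*sqrt(109007)/61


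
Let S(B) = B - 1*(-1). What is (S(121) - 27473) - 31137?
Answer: -58488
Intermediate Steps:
S(B) = 1 + B (S(B) = B + 1 = 1 + B)
(S(121) - 27473) - 31137 = ((1 + 121) - 27473) - 31137 = (122 - 27473) - 31137 = -27351 - 31137 = -58488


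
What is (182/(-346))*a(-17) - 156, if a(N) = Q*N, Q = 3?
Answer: -22347/173 ≈ -129.17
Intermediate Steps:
a(N) = 3*N
(182/(-346))*a(-17) - 156 = (182/(-346))*(3*(-17)) - 156 = (182*(-1/346))*(-51) - 156 = -91/173*(-51) - 156 = 4641/173 - 156 = -22347/173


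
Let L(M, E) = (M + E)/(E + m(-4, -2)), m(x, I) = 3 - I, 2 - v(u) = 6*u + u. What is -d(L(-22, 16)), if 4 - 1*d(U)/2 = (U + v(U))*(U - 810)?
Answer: -295336/49 ≈ -6027.3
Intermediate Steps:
v(u) = 2 - 7*u (v(u) = 2 - (6*u + u) = 2 - 7*u)
L(M, E) = (E + M)/(5 + E) (L(M, E) = (M + E)/(E + (3 - 1*(-2))) = (E + M)/(E + (3 + 2)) = (E + M)/(E + 5) = (E + M)/(5 + E))
d(U) = 8 - 2*(-810 + U)*(2 - 6*U) (d(U) = 8 - 2*(U + (2 - 7*U))*(U - 810) = 8 - 2*(2 - 6*U)*(-810 + U) = 8 - 2*(-810 + U)*(2 - 6*U))
-d(L(-22, 16)) = -(3248 - 9724*(16 - 22)/(5 + 16) + 12*((16 - 22)/(5 + 16))²) = -(3248 - 9724*(-6)/21 + 12*(-6/21)²) = -(3248 - 9724*(-6)/21 + 12*((1/21)*(-6))²) = -(3248 - 9724*(-2/7) + 12*(-2/7)²) = -(3248 + 19448/7 + 12*(4/49)) = -(3248 + 19448/7 + 48/49) = -1*295336/49 = -295336/49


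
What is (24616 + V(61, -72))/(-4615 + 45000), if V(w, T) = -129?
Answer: 24487/40385 ≈ 0.60634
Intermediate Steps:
(24616 + V(61, -72))/(-4615 + 45000) = (24616 - 129)/(-4615 + 45000) = 24487/40385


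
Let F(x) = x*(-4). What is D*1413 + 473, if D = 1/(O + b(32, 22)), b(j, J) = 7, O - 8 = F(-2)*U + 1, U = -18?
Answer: 59131/128 ≈ 461.96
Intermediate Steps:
F(x) = -4*x
O = -135 (O = 8 + (-4*(-2)*(-18) + 1) = 8 + (8*(-18) + 1) = 8 + (-144 + 1) = 8 - 143 = -135)
D = -1/128 (D = 1/(-135 + 7) = 1/(-128) = -1/128 ≈ -0.0078125)
D*1413 + 473 = -1/128*1413 + 473 = -1413/128 + 473 = 59131/128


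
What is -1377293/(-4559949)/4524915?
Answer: 1377293/20633381629335 ≈ 6.6751e-8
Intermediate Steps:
-1377293/(-4559949)/4524915 = -1377293*(-1/4559949)*(1/4524915) = (1377293/4559949)*(1/4524915) = 1377293/20633381629335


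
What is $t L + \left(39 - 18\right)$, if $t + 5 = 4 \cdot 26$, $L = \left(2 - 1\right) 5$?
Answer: $516$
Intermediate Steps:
$L = 5$ ($L = 1 \cdot 5 = 5$)
$t = 99$ ($t = -5 + 4 \cdot 26 = -5 + 104 = 99$)
$t L + \left(39 - 18\right) = 99 \cdot 5 + \left(39 - 18\right) = 495 + 21 = 516$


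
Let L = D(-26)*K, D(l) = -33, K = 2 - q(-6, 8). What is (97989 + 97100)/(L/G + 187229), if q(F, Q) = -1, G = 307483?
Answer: 5453322817/5233612228 ≈ 1.0420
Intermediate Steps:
K = 3 (K = 2 - 1*(-1) = 2 + 1 = 3)
L = -99 (L = -33*3 = -99)
(97989 + 97100)/(L/G + 187229) = (97989 + 97100)/(-99/307483 + 187229) = 195089/(-99*1/307483 + 187229) = 195089/(-9/27953 + 187229) = 195089/(5233612228/27953) = 195089*(27953/5233612228) = 5453322817/5233612228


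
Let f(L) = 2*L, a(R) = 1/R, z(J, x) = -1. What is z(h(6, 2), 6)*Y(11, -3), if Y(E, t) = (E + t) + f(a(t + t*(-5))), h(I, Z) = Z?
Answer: -49/6 ≈ -8.1667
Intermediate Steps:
Y(E, t) = E + t - 1/(2*t) (Y(E, t) = (E + t) + 2/(t + t*(-5)) = (E + t) + 2/(t - 5*t) = (E + t) + 2/((-4*t)) = (E + t) + 2*(-1/(4*t)) = (E + t) - 1/(2*t) = E + t - 1/(2*t))
z(h(6, 2), 6)*Y(11, -3) = -(11 - 3 - ½/(-3)) = -(11 - 3 - ½*(-⅓)) = -(11 - 3 + ⅙) = -1*49/6 = -49/6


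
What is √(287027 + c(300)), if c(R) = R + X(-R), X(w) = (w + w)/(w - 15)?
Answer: 11*√1047207/21 ≈ 536.03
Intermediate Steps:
X(w) = 2*w/(-15 + w) (X(w) = (2*w)/(-15 + w) = 2*w/(-15 + w))
c(R) = R - 2*R/(-15 - R) (c(R) = R + 2*(-R)/(-15 - R) = R - 2*R/(-15 - R))
√(287027 + c(300)) = √(287027 + 300*(17 + 300)/(15 + 300)) = √(287027 + 300*317/315) = √(287027 + 300*(1/315)*317) = √(287027 + 6340/21) = √(6033907/21) = 11*√1047207/21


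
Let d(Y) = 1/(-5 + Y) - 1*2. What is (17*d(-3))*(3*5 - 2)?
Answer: -3757/8 ≈ -469.63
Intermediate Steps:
d(Y) = -2 + 1/(-5 + Y) (d(Y) = 1/(-5 + Y) - 2 = -2 + 1/(-5 + Y))
(17*d(-3))*(3*5 - 2) = (17*((11 - 2*(-3))/(-5 - 3)))*(3*5 - 2) = (17*((11 + 6)/(-8)))*(15 - 2) = (17*(-⅛*17))*13 = (17*(-17/8))*13 = -289/8*13 = -3757/8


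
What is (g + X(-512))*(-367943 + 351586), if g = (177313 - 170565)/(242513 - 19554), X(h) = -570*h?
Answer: -96756653264996/20269 ≈ -4.7736e+9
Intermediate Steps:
g = 6748/222959 ≈ 0.030266
(g + X(-512))*(-367943 + 351586) = (6748/222959 - 570*(-512))*(-367943 + 351586) = (6748/222959 + 291840)*(-16357) = (65068361308/222959)*(-16357) = -96756653264996/20269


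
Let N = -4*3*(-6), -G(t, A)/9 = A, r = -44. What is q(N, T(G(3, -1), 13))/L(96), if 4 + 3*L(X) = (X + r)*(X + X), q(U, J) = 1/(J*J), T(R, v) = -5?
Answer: 3/249500 ≈ 1.2024e-5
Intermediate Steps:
G(t, A) = -9*A
N = 72 (N = -12*(-6) = 72)
q(U, J) = J**(-2)
L(X) = -4/3 + 2*X*(-44 + X)/3 (L(X) = -4/3 + ((X - 44)*(X + X))/3 = -4/3 + ((-44 + X)*(2*X))/3 = -4/3 + (2*X*(-44 + X))/3 = -4/3 + 2*X*(-44 + X)/3)
q(N, T(G(3, -1), 13))/L(96) = 1/((-5)**2*(-4/3 - 88/3*96 + (2/3)*96**2)) = 1/(25*(-4/3 - 2816 + (2/3)*9216)) = 1/(25*(-4/3 - 2816 + 6144)) = 1/(25*(9980/3)) = (1/25)*(3/9980) = 3/249500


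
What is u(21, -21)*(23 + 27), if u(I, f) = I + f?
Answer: 0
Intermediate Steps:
u(21, -21)*(23 + 27) = (21 - 21)*(23 + 27) = 0*50 = 0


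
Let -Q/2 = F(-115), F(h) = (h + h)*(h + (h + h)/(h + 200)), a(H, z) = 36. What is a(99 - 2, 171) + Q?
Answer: -919848/17 ≈ -54109.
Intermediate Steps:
F(h) = 2*h*(h + 2*h/(200 + h)) (F(h) = (2*h)*(h + (2*h)/(200 + h)) = (2*h)*(h + 2*h/(200 + h)) = 2*h*(h + 2*h/(200 + h)))
Q = -920460/17 (Q = -4*(-115)²*(202 - 115)/(200 - 115) = -4*13225*87/85 = -2*460230/17 = -920460/17 ≈ -54145.)
a(99 - 2, 171) + Q = 36 - 920460/17 = -919848/17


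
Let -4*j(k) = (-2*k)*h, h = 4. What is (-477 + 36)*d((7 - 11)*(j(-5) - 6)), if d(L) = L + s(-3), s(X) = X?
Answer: -26901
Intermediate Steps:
j(k) = 2*k (j(k) = -(-2*k)*4/4 = -(-2)*k = 2*k)
d(L) = -3 + L (d(L) = L - 3 = -3 + L)
(-477 + 36)*d((7 - 11)*(j(-5) - 6)) = (-477 + 36)*(-3 + (7 - 11)*(2*(-5) - 6)) = -441*(-3 - 4*(-10 - 6)) = -441*(-3 - 4*(-16)) = -441*(-3 + 64) = -441*61 = -26901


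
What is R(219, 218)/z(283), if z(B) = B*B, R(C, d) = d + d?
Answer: 436/80089 ≈ 0.0054439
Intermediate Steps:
R(C, d) = 2*d
z(B) = B²
R(219, 218)/z(283) = (2*218)/(283²) = 436/80089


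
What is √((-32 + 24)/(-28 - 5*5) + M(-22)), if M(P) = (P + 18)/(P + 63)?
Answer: 2*√63017/2173 ≈ 0.23105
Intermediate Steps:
M(P) = (18 + P)/(63 + P)
√((-32 + 24)/(-28 - 5*5) + M(-22)) = √((-32 + 24)/(-28 - 5*5) + (18 - 22)/(63 - 22)) = √(-8/(-28 - 25) - 4/41) = √(-8/(-53) + (1/41)*(-4)) = √(-1/53*(-8) - 4/41) = √(8/53 - 4/41) = √(116/2173) = 2*√63017/2173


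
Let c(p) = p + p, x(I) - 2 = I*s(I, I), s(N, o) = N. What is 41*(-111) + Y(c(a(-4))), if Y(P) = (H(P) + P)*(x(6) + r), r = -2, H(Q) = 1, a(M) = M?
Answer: -4803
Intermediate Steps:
x(I) = 2 + I² (x(I) = 2 + I*I = 2 + I²)
c(p) = 2*p
Y(P) = 36 + 36*P (Y(P) = (1 + P)*((2 + 6²) - 2) = (1 + P)*((2 + 36) - 2) = (1 + P)*(38 - 2) = (1 + P)*36 = 36 + 36*P)
41*(-111) + Y(c(a(-4))) = 41*(-111) + (36 + 36*(2*(-4))) = -4551 + (36 + 36*(-8)) = -4551 + (36 - 288) = -4551 - 252 = -4803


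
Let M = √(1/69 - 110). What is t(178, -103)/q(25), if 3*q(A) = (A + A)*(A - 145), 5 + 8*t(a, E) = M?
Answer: 1/3200 - I*√523641/1104000 ≈ 0.0003125 - 0.00065546*I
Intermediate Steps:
M = I*√523641/69 (M = √(1/69 - 110) = √(-7589/69) = I*√523641/69 ≈ 10.487*I)
t(a, E) = -5/8 + I*√523641/552 (t(a, E) = -5/8 + (I*√523641/69)/8 = -5/8 + I*√523641/552)
q(A) = 2*A*(-145 + A)/3 (q(A) = ((A + A)*(A - 145))/3 = ((2*A)*(-145 + A))/3 = (2*A*(-145 + A))/3 = 2*A*(-145 + A)/3)
t(178, -103)/q(25) = (-5/8 + I*√523641/552)/(((⅔)*25*(-145 + 25))) = (-5/8 + I*√523641/552)/(((⅔)*25*(-120))) = (-5/8 + I*√523641/552)/(-2000) = (-5/8 + I*√523641/552)*(-1/2000) = 1/3200 - I*√523641/1104000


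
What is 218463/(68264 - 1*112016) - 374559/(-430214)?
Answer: -12933022619/3137120488 ≈ -4.1226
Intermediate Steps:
218463/(68264 - 1*112016) - 374559/(-430214) = 218463/(68264 - 112016) - 374559*(-1/430214) = 218463/(-43752) + 374559/430214 = 218463*(-1/43752) + 374559/430214 = -72821/14584 + 374559/430214 = -12933022619/3137120488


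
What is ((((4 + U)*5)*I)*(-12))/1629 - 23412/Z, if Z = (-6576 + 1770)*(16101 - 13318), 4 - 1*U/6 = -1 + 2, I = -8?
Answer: 2616280982/403482123 ≈ 6.4843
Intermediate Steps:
U = 18 (U = 24 - 6*(-1 + 2) = 24 - 6*1 = 24 - 6 = 18)
Z = -13375098 (Z = -4806*2783 = -13375098)
((((4 + U)*5)*I)*(-12))/1629 - 23412/Z = ((((4 + 18)*5)*(-8))*(-12))/1629 - 23412/(-13375098) = (((22*5)*(-8))*(-12))*(1/1629) - 23412*(-1/13375098) = ((110*(-8))*(-12))*(1/1629) + 3902/2229183 = -880*(-12)*(1/1629) + 3902/2229183 = 10560*(1/1629) + 3902/2229183 = 3520/543 + 3902/2229183 = 2616280982/403482123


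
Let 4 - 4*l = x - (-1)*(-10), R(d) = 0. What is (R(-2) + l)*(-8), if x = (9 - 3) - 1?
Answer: -18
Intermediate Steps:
x = 5 (x = 6 - 1 = 5)
l = 9/4 (l = 1 - (5 - (-1)*(-10))/4 = 1 - (5 - 1*10)/4 = 1 - (5 - 10)/4 = 1 - 1/4*(-5) = 1 + 5/4 = 9/4 ≈ 2.2500)
(R(-2) + l)*(-8) = (0 + 9/4)*(-8) = (9/4)*(-8) = -18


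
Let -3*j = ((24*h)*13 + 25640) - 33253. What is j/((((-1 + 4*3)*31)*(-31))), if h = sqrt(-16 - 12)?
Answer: -7613/31713 + 208*I*sqrt(7)/10571 ≈ -0.24006 + 0.052059*I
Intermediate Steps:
h = 2*I*sqrt(7) (h = sqrt(-28) = 2*I*sqrt(7) ≈ 5.2915*I)
j = 7613/3 - 208*I*sqrt(7) (j = -(((24*(2*I*sqrt(7)))*13 + 25640) - 33253)/3 = -(((48*I*sqrt(7))*13 + 25640) - 33253)/3 = -((624*I*sqrt(7) + 25640) - 33253)/3 = -((25640 + 624*I*sqrt(7)) - 33253)/3 = -(-7613 + 624*I*sqrt(7))/3 = 7613/3 - 208*I*sqrt(7) ≈ 2537.7 - 550.32*I)
j/((((-1 + 4*3)*31)*(-31))) = (7613/3 - 208*I*sqrt(7))/((((-1 + 4*3)*31)*(-31))) = (7613/3 - 208*I*sqrt(7))/((((-1 + 12)*31)*(-31))) = (7613/3 - 208*I*sqrt(7))/(((11*31)*(-31))) = (7613/3 - 208*I*sqrt(7))/((341*(-31))) = (7613/3 - 208*I*sqrt(7))/(-10571) = (7613/3 - 208*I*sqrt(7))*(-1/10571) = -7613/31713 + 208*I*sqrt(7)/10571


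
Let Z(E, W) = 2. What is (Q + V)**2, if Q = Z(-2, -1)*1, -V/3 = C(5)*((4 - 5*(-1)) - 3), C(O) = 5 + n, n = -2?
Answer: 2704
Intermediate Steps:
C(O) = 3 (C(O) = 5 - 2 = 3)
V = -54 (V = -9*((4 - 5*(-1)) - 3) = -9*((4 + 5) - 3) = -9*(9 - 3) = -9*6 = -3*18 = -54)
Q = 2 (Q = 2*1 = 2)
(Q + V)**2 = (2 - 54)**2 = (-52)**2 = 2704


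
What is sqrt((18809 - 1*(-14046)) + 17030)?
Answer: sqrt(49885) ≈ 223.35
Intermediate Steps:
sqrt((18809 - 1*(-14046)) + 17030) = sqrt((18809 + 14046) + 17030) = sqrt(32855 + 17030) = sqrt(49885)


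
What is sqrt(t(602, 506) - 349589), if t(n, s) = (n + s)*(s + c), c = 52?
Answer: 5*sqrt(10747) ≈ 518.34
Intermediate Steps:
t(n, s) = (52 + s)*(n + s) (t(n, s) = (n + s)*(s + 52) = (n + s)*(52 + s) = (52 + s)*(n + s))
sqrt(t(602, 506) - 349589) = sqrt((506**2 + 52*602 + 52*506 + 602*506) - 349589) = sqrt((256036 + 31304 + 26312 + 304612) - 349589) = sqrt(618264 - 349589) = sqrt(268675) = 5*sqrt(10747)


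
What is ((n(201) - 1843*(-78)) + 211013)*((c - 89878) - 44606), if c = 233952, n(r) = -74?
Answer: 35280603324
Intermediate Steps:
((n(201) - 1843*(-78)) + 211013)*((c - 89878) - 44606) = ((-74 - 1843*(-78)) + 211013)*((233952 - 89878) - 44606) = ((-74 - 1*(-143754)) + 211013)*(144074 - 44606) = ((-74 + 143754) + 211013)*99468 = (143680 + 211013)*99468 = 354693*99468 = 35280603324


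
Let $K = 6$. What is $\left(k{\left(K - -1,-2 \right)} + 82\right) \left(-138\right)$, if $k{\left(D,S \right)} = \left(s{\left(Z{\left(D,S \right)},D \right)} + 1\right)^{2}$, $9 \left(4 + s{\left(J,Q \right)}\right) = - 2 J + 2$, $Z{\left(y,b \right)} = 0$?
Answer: $- \frac{334282}{27} \approx -12381.0$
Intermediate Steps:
$s{\left(J,Q \right)} = - \frac{34}{9} - \frac{2 J}{9}$ ($s{\left(J,Q \right)} = -4 + \frac{- 2 J + 2}{9} = -4 + \frac{2 - 2 J}{9} = -4 - \left(- \frac{2}{9} + \frac{2 J}{9}\right) = - \frac{34}{9} - \frac{2 J}{9}$)
$k{\left(D,S \right)} = \frac{625}{81}$ ($k{\left(D,S \right)} = \left(\left(- \frac{34}{9} - 0\right) + 1\right)^{2} = \left(\left(- \frac{34}{9} + 0\right) + 1\right)^{2} = \left(- \frac{34}{9} + 1\right)^{2} = \left(- \frac{25}{9}\right)^{2} = \frac{625}{81}$)
$\left(k{\left(K - -1,-2 \right)} + 82\right) \left(-138\right) = \left(\frac{625}{81} + 82\right) \left(-138\right) = \frac{7267}{81} \left(-138\right) = - \frac{334282}{27}$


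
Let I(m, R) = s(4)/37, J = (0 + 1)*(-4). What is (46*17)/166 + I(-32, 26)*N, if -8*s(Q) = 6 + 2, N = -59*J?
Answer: -5121/3071 ≈ -1.6675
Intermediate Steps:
J = -4 (J = 1*(-4) = -4)
N = 236 (N = -59*(-4) = 236)
s(Q) = -1 (s(Q) = -(6 + 2)/8 = -1/8*8 = -1)
I(m, R) = -1/37
(46*17)/166 + I(-32, 26)*N = (46*17)/166 - 1/37*236 = 782*(1/166) - 236/37 = 391/83 - 236/37 = -5121/3071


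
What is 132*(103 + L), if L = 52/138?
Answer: 313852/23 ≈ 13646.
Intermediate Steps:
L = 26/69 (L = 52*(1/138) = 26/69 ≈ 0.37681)
132*(103 + L) = 132*(103 + 26/69) = 132*(7133/69) = 313852/23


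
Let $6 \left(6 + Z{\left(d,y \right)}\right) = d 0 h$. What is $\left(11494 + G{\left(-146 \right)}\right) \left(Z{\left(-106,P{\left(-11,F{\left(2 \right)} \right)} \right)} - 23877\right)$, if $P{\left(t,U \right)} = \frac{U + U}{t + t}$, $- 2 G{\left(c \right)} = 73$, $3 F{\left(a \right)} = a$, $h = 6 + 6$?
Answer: $- \frac{547278945}{2} \approx -2.7364 \cdot 10^{8}$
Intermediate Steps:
$h = 12$
$F{\left(a \right)} = \frac{a}{3}$
$G{\left(c \right)} = - \frac{73}{2}$ ($G{\left(c \right)} = \left(- \frac{1}{2}\right) 73 = - \frac{73}{2}$)
$P{\left(t,U \right)} = \frac{U}{t}$ ($P{\left(t,U \right)} = \frac{2 U}{2 t} = 2 U \frac{1}{2 t} = \frac{U}{t}$)
$Z{\left(d,y \right)} = -6$ ($Z{\left(d,y \right)} = -6 + \frac{d 0 \cdot 12}{6} = -6 + \frac{0 \cdot 12}{6} = -6 + \frac{1}{6} \cdot 0 = -6 + 0 = -6$)
$\left(11494 + G{\left(-146 \right)}\right) \left(Z{\left(-106,P{\left(-11,F{\left(2 \right)} \right)} \right)} - 23877\right) = \left(11494 - \frac{73}{2}\right) \left(-6 - 23877\right) = \frac{22915}{2} \left(-23883\right) = - \frac{547278945}{2}$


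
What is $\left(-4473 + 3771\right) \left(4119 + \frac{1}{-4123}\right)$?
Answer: $- \frac{11921810472}{4123} \approx -2.8915 \cdot 10^{6}$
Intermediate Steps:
$\left(-4473 + 3771\right) \left(4119 + \frac{1}{-4123}\right) = - 702 \left(4119 - \frac{1}{4123}\right) = \left(-702\right) \frac{16982636}{4123} = - \frac{11921810472}{4123}$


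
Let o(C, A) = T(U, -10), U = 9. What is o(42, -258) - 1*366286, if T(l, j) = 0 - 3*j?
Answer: -366256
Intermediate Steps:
T(l, j) = -3*j
o(C, A) = 30 (o(C, A) = -3*(-10) = 30)
o(42, -258) - 1*366286 = 30 - 1*366286 = 30 - 366286 = -366256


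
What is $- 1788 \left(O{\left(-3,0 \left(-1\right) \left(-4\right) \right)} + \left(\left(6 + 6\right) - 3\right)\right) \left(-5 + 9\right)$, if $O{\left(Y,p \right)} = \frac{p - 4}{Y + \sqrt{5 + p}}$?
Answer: $-85824 - 7152 \sqrt{5} \approx -1.0182 \cdot 10^{5}$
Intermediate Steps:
$O{\left(Y,p \right)} = \frac{-4 + p}{Y + \sqrt{5 + p}}$
$- 1788 \left(O{\left(-3,0 \left(-1\right) \left(-4\right) \right)} + \left(\left(6 + 6\right) - 3\right)\right) \left(-5 + 9\right) = - 1788 \left(\frac{-4 + 0 \left(-1\right) \left(-4\right)}{-3 + \sqrt{5 + 0 \left(-1\right) \left(-4\right)}} + \left(\left(6 + 6\right) - 3\right)\right) \left(-5 + 9\right) = - 1788 \left(\frac{-4 + 0 \left(-4\right)}{-3 + \sqrt{5 + 0 \left(-4\right)}} + \left(12 - 3\right)\right) 4 = - 1788 \left(\frac{-4 + 0}{-3 + \sqrt{5 + 0}} + 9\right) 4 = - 1788 \left(\frac{1}{-3 + \sqrt{5}} \left(-4\right) + 9\right) 4 = - 1788 \left(- \frac{4}{-3 + \sqrt{5}} + 9\right) 4 = - 1788 \left(9 - \frac{4}{-3 + \sqrt{5}}\right) 4 = - 1788 \left(36 - \frac{16}{-3 + \sqrt{5}}\right) = -64368 + \frac{28608}{-3 + \sqrt{5}}$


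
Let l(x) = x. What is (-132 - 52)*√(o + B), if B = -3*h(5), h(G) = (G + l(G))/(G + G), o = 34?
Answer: -184*√31 ≈ -1024.5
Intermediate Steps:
h(G) = 1 (h(G) = (G + G)/(G + G) = (2*G)/((2*G)) = (2*G)*(1/(2*G)) = 1)
B = -3 (B = -3*1 = -3)
(-132 - 52)*√(o + B) = (-132 - 52)*√(34 - 3) = -184*√31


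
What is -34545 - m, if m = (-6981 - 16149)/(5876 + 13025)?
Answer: -652911915/18901 ≈ -34544.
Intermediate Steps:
m = -23130/18901 ≈ -1.2237
-34545 - m = -34545 - 1*(-23130/18901) = -34545 + 23130/18901 = -652911915/18901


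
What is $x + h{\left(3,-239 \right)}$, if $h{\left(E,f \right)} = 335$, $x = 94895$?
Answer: $95230$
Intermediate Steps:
$x + h{\left(3,-239 \right)} = 94895 + 335 = 95230$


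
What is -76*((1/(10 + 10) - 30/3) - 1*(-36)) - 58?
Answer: -10189/5 ≈ -2037.8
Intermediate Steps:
-76*((1/(10 + 10) - 30/3) - 1*(-36)) - 58 = -76*((1/20 - 30*1/3) + 36) - 58 = -76*((1*(1/20) - 10) + 36) - 58 = -76*((1/20 - 10) + 36) - 58 = -76*(-199/20 + 36) - 58 = -76*521/20 - 58 = -9899/5 - 58 = -10189/5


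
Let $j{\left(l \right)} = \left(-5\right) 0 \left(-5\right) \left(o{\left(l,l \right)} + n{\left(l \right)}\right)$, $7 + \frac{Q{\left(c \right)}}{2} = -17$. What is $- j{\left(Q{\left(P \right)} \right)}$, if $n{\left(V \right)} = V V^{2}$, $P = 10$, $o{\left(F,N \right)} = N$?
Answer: $0$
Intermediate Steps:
$Q{\left(c \right)} = -48$ ($Q{\left(c \right)} = -14 + 2 \left(-17\right) = -14 - 34 = -48$)
$n{\left(V \right)} = V^{3}$
$j{\left(l \right)} = 0$ ($j{\left(l \right)} = \left(-5\right) 0 \left(-5\right) \left(l + l^{3}\right) = 0 \left(-5\right) \left(l + l^{3}\right) = 0 \left(l + l^{3}\right) = 0$)
$- j{\left(Q{\left(P \right)} \right)} = \left(-1\right) 0 = 0$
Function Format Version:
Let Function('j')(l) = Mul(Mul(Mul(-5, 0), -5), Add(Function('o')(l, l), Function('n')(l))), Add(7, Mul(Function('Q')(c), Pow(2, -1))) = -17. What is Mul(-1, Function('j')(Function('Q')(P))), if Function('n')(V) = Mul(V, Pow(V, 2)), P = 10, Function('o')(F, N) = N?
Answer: 0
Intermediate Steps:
Function('Q')(c) = -48 (Function('Q')(c) = Add(-14, Mul(2, -17)) = Add(-14, -34) = -48)
Function('n')(V) = Pow(V, 3)
Function('j')(l) = 0 (Function('j')(l) = Mul(Mul(Mul(-5, 0), -5), Add(l, Pow(l, 3))) = Mul(Mul(0, -5), Add(l, Pow(l, 3))) = Mul(0, Add(l, Pow(l, 3))) = 0)
Mul(-1, Function('j')(Function('Q')(P))) = Mul(-1, 0) = 0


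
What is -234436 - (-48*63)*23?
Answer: -164884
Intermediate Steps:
-234436 - (-48*63)*23 = -234436 - (-3024)*23 = -234436 - 1*(-69552) = -234436 + 69552 = -164884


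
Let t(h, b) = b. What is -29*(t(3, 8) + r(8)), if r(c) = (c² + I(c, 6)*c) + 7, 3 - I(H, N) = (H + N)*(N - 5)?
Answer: 261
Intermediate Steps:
I(H, N) = 3 - (-5 + N)*(H + N) (I(H, N) = 3 - (H + N)*(N - 5) = 3 - (H + N)*(-5 + N) = 3 - (-5 + N)*(H + N))
r(c) = 7 + c² + c*(-3 - c) (r(c) = (c² + (3 - 1*6² + 5*c + 5*6 - 1*c*6)*c) + 7 = (c² + (3 - 1*36 + 5*c + 30 - 6*c)*c) + 7 = (c² + (3 - 36 + 5*c + 30 - 6*c)*c) + 7 = (c² + (-3 - c)*c) + 7 = (c² + c*(-3 - c)) + 7 = 7 + c² + c*(-3 - c))
-29*(t(3, 8) + r(8)) = -29*(8 + (7 - 3*8)) = -29*(8 + (7 - 24)) = -29*(8 - 17) = -29*(-9) = 261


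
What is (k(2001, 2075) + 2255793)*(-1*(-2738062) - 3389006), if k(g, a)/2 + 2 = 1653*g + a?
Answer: -5777287481280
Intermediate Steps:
k(g, a) = -4 + 2*a + 3306*g (k(g, a) = -4 + 2*(1653*g + a) = -4 + 2*(a + 1653*g) = -4 + (2*a + 3306*g) = -4 + 2*a + 3306*g)
(k(2001, 2075) + 2255793)*(-1*(-2738062) - 3389006) = ((-4 + 2*2075 + 3306*2001) + 2255793)*(-1*(-2738062) - 3389006) = ((-4 + 4150 + 6615306) + 2255793)*(2738062 - 3389006) = (6619452 + 2255793)*(-650944) = 8875245*(-650944) = -5777287481280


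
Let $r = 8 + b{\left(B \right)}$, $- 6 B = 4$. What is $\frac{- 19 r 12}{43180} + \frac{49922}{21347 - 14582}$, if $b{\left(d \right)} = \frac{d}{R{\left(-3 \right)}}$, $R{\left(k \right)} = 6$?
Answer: $\frac{107173199}{14605635} \approx 7.3378$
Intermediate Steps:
$B = - \frac{2}{3}$ ($B = \left(- \frac{1}{6}\right) 4 = - \frac{2}{3} \approx -0.66667$)
$b{\left(d \right)} = \frac{d}{6}$
$r = \frac{71}{9}$ ($r = 8 + \frac{1}{6} \left(- \frac{2}{3}\right) = 8 - \frac{1}{9} = \frac{71}{9} \approx 7.8889$)
$\frac{- 19 r 12}{43180} + \frac{49922}{21347 - 14582} = \frac{\left(-19\right) \frac{71}{9} \cdot 12}{43180} + \frac{49922}{21347 - 14582} = \left(- \frac{1349}{9}\right) 12 \cdot \frac{1}{43180} + \frac{49922}{21347 - 14582} = \left(- \frac{5396}{3}\right) \frac{1}{43180} + \frac{49922}{6765} = - \frac{1349}{32385} + 49922 \cdot \frac{1}{6765} = - \frac{1349}{32385} + \frac{49922}{6765} = \frac{107173199}{14605635}$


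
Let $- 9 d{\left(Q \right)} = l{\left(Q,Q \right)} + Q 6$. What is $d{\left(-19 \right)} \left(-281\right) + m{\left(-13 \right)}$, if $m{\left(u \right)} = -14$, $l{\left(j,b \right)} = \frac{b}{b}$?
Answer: $- \frac{31879}{9} \approx -3542.1$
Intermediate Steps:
$l{\left(j,b \right)} = 1$
$d{\left(Q \right)} = - \frac{1}{9} - \frac{2 Q}{3}$ ($d{\left(Q \right)} = - \frac{1 + Q 6}{9} = - \frac{1 + 6 Q}{9} = - \frac{1}{9} - \frac{2 Q}{3}$)
$d{\left(-19 \right)} \left(-281\right) + m{\left(-13 \right)} = \left(- \frac{1}{9} - - \frac{38}{3}\right) \left(-281\right) - 14 = \left(- \frac{1}{9} + \frac{38}{3}\right) \left(-281\right) - 14 = \frac{113}{9} \left(-281\right) - 14 = - \frac{31753}{9} - 14 = - \frac{31879}{9}$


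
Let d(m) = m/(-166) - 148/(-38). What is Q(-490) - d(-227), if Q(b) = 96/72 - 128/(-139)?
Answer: -3956189/1315218 ≈ -3.0080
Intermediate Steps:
d(m) = 74/19 - m/166 (d(m) = m*(-1/166) - 148*(-1/38) = -m/166 + 74/19 = 74/19 - m/166)
Q(b) = 940/417 (Q(b) = 96*(1/72) - 128*(-1/139) = 4/3 + 128/139 = 940/417)
Q(-490) - d(-227) = 940/417 - (74/19 - 1/166*(-227)) = 940/417 - (74/19 + 227/166) = 940/417 - 1*16597/3154 = 940/417 - 16597/3154 = -3956189/1315218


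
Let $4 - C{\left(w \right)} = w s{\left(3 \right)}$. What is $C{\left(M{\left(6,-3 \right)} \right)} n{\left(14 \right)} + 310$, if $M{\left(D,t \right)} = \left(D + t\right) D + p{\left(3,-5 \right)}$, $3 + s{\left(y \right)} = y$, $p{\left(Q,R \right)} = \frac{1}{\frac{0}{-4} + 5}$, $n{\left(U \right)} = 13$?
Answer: $362$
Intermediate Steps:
$p{\left(Q,R \right)} = \frac{1}{5}$ ($p{\left(Q,R \right)} = \frac{1}{0 \left(- \frac{1}{4}\right) + 5} = \frac{1}{0 + 5} = \frac{1}{5}$)
$s{\left(y \right)} = -3 + y$
$M{\left(D,t \right)} = \frac{1}{5} + D \left(D + t\right)$ ($M{\left(D,t \right)} = \left(D + t\right) D + \frac{1}{5} = D \left(D + t\right) + \frac{1}{5} = \frac{1}{5} + D \left(D + t\right)$)
$C{\left(w \right)} = 4$ ($C{\left(w \right)} = 4 - w \left(-3 + 3\right) = 4 - w 0 = 4 - 0 = 4 + 0 = 4$)
$C{\left(M{\left(6,-3 \right)} \right)} n{\left(14 \right)} + 310 = 4 \cdot 13 + 310 = 52 + 310 = 362$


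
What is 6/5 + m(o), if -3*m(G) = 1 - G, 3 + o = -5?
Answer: -9/5 ≈ -1.8000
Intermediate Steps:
o = -8 (o = -3 - 5 = -8)
m(G) = -1/3 + G/3 (m(G) = -(1 - G)/3 = -1/3 + G/3)
6/5 + m(o) = 6/5 + (-1/3 + (1/3)*(-8)) = (1/5)*6 + (-1/3 - 8/3) = 6/5 - 3 = -9/5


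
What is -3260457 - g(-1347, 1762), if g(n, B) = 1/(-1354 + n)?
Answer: -8806494356/2701 ≈ -3.2605e+6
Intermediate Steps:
-3260457 - g(-1347, 1762) = -3260457 - 1/(-1354 - 1347) = -3260457 - 1/(-2701) = -3260457 - 1*(-1/2701) = -3260457 + 1/2701 = -8806494356/2701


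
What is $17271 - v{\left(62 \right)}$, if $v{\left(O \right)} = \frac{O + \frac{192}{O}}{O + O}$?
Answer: $\frac{33193853}{1922} \approx 17270.0$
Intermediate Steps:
$v{\left(O \right)} = \frac{O + \frac{192}{O}}{2 O}$
$17271 - v{\left(62 \right)} = 17271 - \left(\frac{1}{2} + \frac{96}{3844}\right) = 17271 - \left(\frac{1}{2} + 96 \cdot \frac{1}{3844}\right) = 17271 - \left(\frac{1}{2} + \frac{24}{961}\right) = 17271 - \frac{1009}{1922} = \frac{33193853}{1922}$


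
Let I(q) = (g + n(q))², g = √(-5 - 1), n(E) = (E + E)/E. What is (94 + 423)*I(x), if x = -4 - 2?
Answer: -1034 + 2068*I*√6 ≈ -1034.0 + 5065.5*I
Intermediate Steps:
n(E) = 2 (n(E) = (2*E)/E = 2)
g = I*√6 (g = √(-6) = I*√6 ≈ 2.4495*I)
x = -6
I(q) = (2 + I*√6)² (I(q) = (I*√6 + 2)² = (2 + I*√6)²)
(94 + 423)*I(x) = (94 + 423)*(2 + I*√6)² = 517*(2 + I*√6)²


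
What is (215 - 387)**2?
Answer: 29584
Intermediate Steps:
(215 - 387)**2 = (-172)**2 = 29584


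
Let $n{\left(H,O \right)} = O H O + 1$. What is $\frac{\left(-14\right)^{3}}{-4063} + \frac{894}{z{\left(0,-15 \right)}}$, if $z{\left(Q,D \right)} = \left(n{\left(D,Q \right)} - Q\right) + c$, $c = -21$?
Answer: $- \frac{1788721}{40630} \approx -44.025$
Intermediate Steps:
$n{\left(H,O \right)} = 1 + H O^{2}$ ($n{\left(H,O \right)} = H O O + 1 = H O^{2} + 1 = 1 + H O^{2}$)
$z{\left(Q,D \right)} = -20 - Q + D Q^{2}$ ($z{\left(Q,D \right)} = \left(\left(1 + D Q^{2}\right) - Q\right) - 21 = \left(1 - Q + D Q^{2}\right) - 21 = -20 - Q + D Q^{2}$)
$\frac{\left(-14\right)^{3}}{-4063} + \frac{894}{z{\left(0,-15 \right)}} = \frac{\left(-14\right)^{3}}{-4063} + \frac{894}{-20 - 0 - 15 \cdot 0^{2}} = \left(-2744\right) \left(- \frac{1}{4063}\right) + \frac{894}{-20 + 0 - 0} = \frac{2744}{4063} + \frac{894}{-20 + 0 + 0} = \frac{2744}{4063} + \frac{894}{-20} = \frac{2744}{4063} + 894 \left(- \frac{1}{20}\right) = \frac{2744}{4063} - \frac{447}{10} = - \frac{1788721}{40630}$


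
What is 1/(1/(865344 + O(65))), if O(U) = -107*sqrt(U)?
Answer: 865344 - 107*sqrt(65) ≈ 8.6448e+5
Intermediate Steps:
1/(1/(865344 + O(65))) = 1/(1/(865344 - 107*sqrt(65))) = 865344 - 107*sqrt(65)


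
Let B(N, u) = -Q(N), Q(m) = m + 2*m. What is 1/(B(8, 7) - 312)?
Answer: -1/336 ≈ -0.0029762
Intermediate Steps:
Q(m) = 3*m
B(N, u) = -3*N
1/(B(8, 7) - 312) = 1/(-3*8 - 312) = 1/(-24 - 312) = 1/(-336) = -1/336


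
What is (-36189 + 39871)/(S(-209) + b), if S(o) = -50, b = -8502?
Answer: -1841/4276 ≈ -0.43054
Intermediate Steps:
(-36189 + 39871)/(S(-209) + b) = (-36189 + 39871)/(-50 - 8502) = 3682/(-8552) = 3682*(-1/8552) = -1841/4276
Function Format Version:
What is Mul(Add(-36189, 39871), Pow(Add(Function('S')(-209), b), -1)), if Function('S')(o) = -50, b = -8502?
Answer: Rational(-1841, 4276) ≈ -0.43054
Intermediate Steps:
Mul(Add(-36189, 39871), Pow(Add(Function('S')(-209), b), -1)) = Mul(Add(-36189, 39871), Pow(Add(-50, -8502), -1)) = Mul(3682, Pow(-8552, -1)) = Mul(3682, Rational(-1, 8552)) = Rational(-1841, 4276)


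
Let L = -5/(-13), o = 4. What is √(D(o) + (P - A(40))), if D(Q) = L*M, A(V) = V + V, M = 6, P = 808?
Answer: √123422/13 ≈ 27.024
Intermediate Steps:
L = 5/13 (L = -5*(-1/13) = 5/13 ≈ 0.38462)
A(V) = 2*V
D(Q) = 30/13 (D(Q) = (5/13)*6 = 30/13)
√(D(o) + (P - A(40))) = √(30/13 + (808 - 2*40)) = √(30/13 + (808 - 1*80)) = √(30/13 + (808 - 80)) = √(30/13 + 728) = √(9494/13) = √123422/13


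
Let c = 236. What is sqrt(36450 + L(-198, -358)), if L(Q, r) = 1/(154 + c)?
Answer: sqrt(5544045390)/390 ≈ 190.92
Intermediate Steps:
L(Q, r) = 1/390 (L(Q, r) = 1/(154 + 236) = 1/390)
sqrt(36450 + L(-198, -358)) = sqrt(36450 + 1/390) = sqrt(14215501/390) = sqrt(5544045390)/390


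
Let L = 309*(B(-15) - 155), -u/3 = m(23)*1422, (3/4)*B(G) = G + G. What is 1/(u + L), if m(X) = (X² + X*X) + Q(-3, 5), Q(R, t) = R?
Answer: -1/4560885 ≈ -2.1926e-7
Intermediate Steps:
B(G) = 8*G/3 (B(G) = 4*(G + G)/3 = 4*(2*G)/3 = 8*G/3)
m(X) = -3 + 2*X² (m(X) = (X² + X*X) - 3 = (X² + X²) - 3 = 2*X² - 3 = -3 + 2*X²)
u = -4500630 (u = -3*(-3 + 2*23²)*1422 = -3*(-3 + 2*529)*1422 = -3*(-3 + 1058)*1422 = -3165*1422 = -3*1500210 = -4500630)
L = -60255 (L = 309*((8/3)*(-15) - 155) = 309*(-40 - 155) = 309*(-195) = -60255)
1/(u + L) = 1/(-4500630 - 60255) = 1/(-4560885) = -1/4560885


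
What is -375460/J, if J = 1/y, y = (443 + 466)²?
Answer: -310235464260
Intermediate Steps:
y = 826281 (y = 909² = 826281)
J = 1/826281 ≈ 1.2102e-6
-375460/J = -375460/1/826281 = -375460*826281 = -310235464260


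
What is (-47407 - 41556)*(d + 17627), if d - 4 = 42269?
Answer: -5328883700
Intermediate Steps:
d = 42273 (d = 4 + 42269 = 42273)
(-47407 - 41556)*(d + 17627) = (-47407 - 41556)*(42273 + 17627) = -88963*59900 = -5328883700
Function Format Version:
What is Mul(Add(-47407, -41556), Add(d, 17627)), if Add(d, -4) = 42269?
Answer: -5328883700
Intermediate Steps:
d = 42273 (d = Add(4, 42269) = 42273)
Mul(Add(-47407, -41556), Add(d, 17627)) = Mul(Add(-47407, -41556), Add(42273, 17627)) = Mul(-88963, 59900) = -5328883700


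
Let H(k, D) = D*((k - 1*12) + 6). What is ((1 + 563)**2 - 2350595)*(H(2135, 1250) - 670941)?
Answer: -4045301052191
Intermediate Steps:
H(k, D) = D*(-6 + k) (H(k, D) = D*((k - 12) + 6) = D*((-12 + k) + 6) = D*(-6 + k))
((1 + 563)**2 - 2350595)*(H(2135, 1250) - 670941) = ((1 + 563)**2 - 2350595)*(1250*(-6 + 2135) - 670941) = (564**2 - 2350595)*(1250*2129 - 670941) = (318096 - 2350595)*(2661250 - 670941) = -2032499*1990309 = -4045301052191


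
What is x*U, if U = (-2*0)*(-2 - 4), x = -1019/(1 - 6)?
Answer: 0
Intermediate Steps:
x = 1019/5 (x = -1019/(-5) = -⅕*(-1019) = 1019/5 ≈ 203.80)
U = 0 (U = 0*(-6) = 0)
x*U = (1019/5)*0 = 0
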